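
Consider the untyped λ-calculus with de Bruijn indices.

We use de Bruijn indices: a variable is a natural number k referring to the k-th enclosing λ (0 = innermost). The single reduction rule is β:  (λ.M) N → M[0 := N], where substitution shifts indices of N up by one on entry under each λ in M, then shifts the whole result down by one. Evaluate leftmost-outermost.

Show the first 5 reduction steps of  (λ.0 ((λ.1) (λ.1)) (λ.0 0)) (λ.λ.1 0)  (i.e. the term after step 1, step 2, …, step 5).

Answer: after 5 steps: λ.(λ.0 0) 0

Derivation:
  start: (λ.0 ((λ.1) (λ.1)) (λ.0 0)) (λ.λ.1 0)
  step 1: (λ.λ.1 0) ((λ.λ.λ.1 0) (λ.λ.λ.1 0)) (λ.0 0)
  step 2: (λ.(λ.λ.λ.1 0) (λ.λ.λ.1 0) 0) (λ.0 0)
  step 3: (λ.λ.λ.1 0) (λ.λ.λ.1 0) (λ.0 0)
  step 4: (λ.λ.1 0) (λ.0 0)
  step 5: λ.(λ.0 0) 0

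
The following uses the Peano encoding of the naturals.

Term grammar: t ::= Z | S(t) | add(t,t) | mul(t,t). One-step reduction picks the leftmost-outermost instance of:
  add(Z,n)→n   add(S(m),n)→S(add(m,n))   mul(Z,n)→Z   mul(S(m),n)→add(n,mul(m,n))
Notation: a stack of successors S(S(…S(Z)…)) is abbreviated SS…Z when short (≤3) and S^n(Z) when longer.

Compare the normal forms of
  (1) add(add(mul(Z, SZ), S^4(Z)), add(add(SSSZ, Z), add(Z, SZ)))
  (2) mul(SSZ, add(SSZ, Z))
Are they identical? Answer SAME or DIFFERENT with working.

Term A:
  start: add(add(mul(Z, SZ), S^4(Z)), add(add(SSSZ, Z), add(Z, SZ)))
  [1] add(add(Z, S^4(Z)), add(add(SSSZ, Z), add(Z, SZ)))
  [2] add(S^4(Z), add(add(SSSZ, Z), add(Z, SZ)))
  [3] S(add(SSSZ, add(add(SSSZ, Z), add(Z, SZ))))
  [4] S(S(add(SSZ, add(add(SSSZ, Z), add(Z, SZ)))))
  [5] S(S(S(add(SZ, add(add(SSSZ, Z), add(Z, SZ))))))
  [6] S(S(S(S(add(Z, add(add(SSSZ, Z), add(Z, SZ)))))))
  [7] S(S(S(S(add(add(SSSZ, Z), add(Z, SZ))))))
  [8] S(S(S(S(add(S(add(SSZ, Z)), add(Z, SZ))))))
  [9] S(S(S(S(S(add(add(SSZ, Z), add(Z, SZ)))))))
  [10] S(S(S(S(S(add(S(add(SZ, Z)), add(Z, SZ)))))))
  [11] S(S(S(S(S(S(add(add(SZ, Z), add(Z, SZ))))))))
  [12] S(S(S(S(S(S(add(S(add(Z, Z)), add(Z, SZ))))))))
  [13] S(S(S(S(S(S(S(add(add(Z, Z), add(Z, SZ)))))))))
  [14] S(S(S(S(S(S(S(add(Z, add(Z, SZ)))))))))
  [15] S(S(S(S(S(S(S(add(Z, SZ))))))))
  [16] S^8(Z)

Term B:
  start: mul(SSZ, add(SSZ, Z))
  [1] add(add(SSZ, Z), mul(SZ, add(SSZ, Z)))
  [2] add(S(add(SZ, Z)), mul(SZ, add(SSZ, Z)))
  [3] S(add(add(SZ, Z), mul(SZ, add(SSZ, Z))))
  [4] S(add(S(add(Z, Z)), mul(SZ, add(SSZ, Z))))
  [5] S(S(add(add(Z, Z), mul(SZ, add(SSZ, Z)))))
  [6] S(S(add(Z, mul(SZ, add(SSZ, Z)))))
  [7] S(S(mul(SZ, add(SSZ, Z))))
  [8] S(S(add(add(SSZ, Z), mul(Z, add(SSZ, Z)))))
  [9] S(S(add(S(add(SZ, Z)), mul(Z, add(SSZ, Z)))))
  [10] S(S(S(add(add(SZ, Z), mul(Z, add(SSZ, Z))))))
  [11] S(S(S(add(S(add(Z, Z)), mul(Z, add(SSZ, Z))))))
  [12] S(S(S(S(add(add(Z, Z), mul(Z, add(SSZ, Z)))))))
  [13] S(S(S(S(add(Z, mul(Z, add(SSZ, Z)))))))
  [14] S(S(S(S(mul(Z, add(SSZ, Z))))))
  [15] S^4(Z)

Answer: DIFFERENT — A ⇓ S^8(Z), B ⇓ S^4(Z)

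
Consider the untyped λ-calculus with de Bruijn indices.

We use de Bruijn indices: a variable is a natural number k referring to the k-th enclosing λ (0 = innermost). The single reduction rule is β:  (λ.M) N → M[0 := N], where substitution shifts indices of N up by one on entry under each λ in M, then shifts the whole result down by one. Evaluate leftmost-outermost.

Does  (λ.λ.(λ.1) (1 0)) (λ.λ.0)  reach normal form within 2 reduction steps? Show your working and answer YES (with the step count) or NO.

  start: (λ.λ.(λ.1) (1 0)) (λ.λ.0)
  →1  λ.(λ.1) ((λ.λ.0) 0)
  →2  λ.0

Answer: YES — reaches normal form λ.0 in 2 ≤ 2 steps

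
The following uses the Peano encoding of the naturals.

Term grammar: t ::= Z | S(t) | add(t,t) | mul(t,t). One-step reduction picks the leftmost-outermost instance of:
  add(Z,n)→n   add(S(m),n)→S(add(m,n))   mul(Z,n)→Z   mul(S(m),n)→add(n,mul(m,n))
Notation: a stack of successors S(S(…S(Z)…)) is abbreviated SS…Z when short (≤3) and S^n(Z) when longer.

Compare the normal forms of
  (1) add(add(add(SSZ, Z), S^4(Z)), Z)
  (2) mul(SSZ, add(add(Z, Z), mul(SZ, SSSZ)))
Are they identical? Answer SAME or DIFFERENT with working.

Answer: SAME — A ⇓ S^6(Z), B ⇓ S^6(Z)

Derivation:
Term A:
  start: add(add(add(SSZ, Z), S^4(Z)), Z)
  step 1: add(add(S(add(SZ, Z)), S^4(Z)), Z)
  step 2: add(S(add(add(SZ, Z), S^4(Z))), Z)
  step 3: S(add(add(add(SZ, Z), S^4(Z)), Z))
  step 4: S(add(add(S(add(Z, Z)), S^4(Z)), Z))
  step 5: S(add(S(add(add(Z, Z), S^4(Z))), Z))
  step 6: S(S(add(add(add(Z, Z), S^4(Z)), Z)))
  step 7: S(S(add(add(Z, S^4(Z)), Z)))
  step 8: S(S(add(S^4(Z), Z)))
  step 9: S(S(S(add(SSSZ, Z))))
  step 10: S(S(S(S(add(SSZ, Z)))))
  step 11: S(S(S(S(S(add(SZ, Z))))))
  step 12: S(S(S(S(S(S(add(Z, Z)))))))
  step 13: S^6(Z)

Term B:
  start: mul(SSZ, add(add(Z, Z), mul(SZ, SSSZ)))
  step 1: add(add(add(Z, Z), mul(SZ, SSSZ)), mul(SZ, add(add(Z, Z), mul(SZ, SSSZ))))
  step 2: add(add(Z, mul(SZ, SSSZ)), mul(SZ, add(add(Z, Z), mul(SZ, SSSZ))))
  step 3: add(mul(SZ, SSSZ), mul(SZ, add(add(Z, Z), mul(SZ, SSSZ))))
  step 4: add(add(SSSZ, mul(Z, SSSZ)), mul(SZ, add(add(Z, Z), mul(SZ, SSSZ))))
  step 5: add(S(add(SSZ, mul(Z, SSSZ))), mul(SZ, add(add(Z, Z), mul(SZ, SSSZ))))
  step 6: S(add(add(SSZ, mul(Z, SSSZ)), mul(SZ, add(add(Z, Z), mul(SZ, SSSZ)))))
  step 7: S(add(S(add(SZ, mul(Z, SSSZ))), mul(SZ, add(add(Z, Z), mul(SZ, SSSZ)))))
  step 8: S(S(add(add(SZ, mul(Z, SSSZ)), mul(SZ, add(add(Z, Z), mul(SZ, SSSZ))))))
  step 9: S(S(add(S(add(Z, mul(Z, SSSZ))), mul(SZ, add(add(Z, Z), mul(SZ, SSSZ))))))
  step 10: S(S(S(add(add(Z, mul(Z, SSSZ)), mul(SZ, add(add(Z, Z), mul(SZ, SSSZ)))))))
  step 11: S(S(S(add(mul(Z, SSSZ), mul(SZ, add(add(Z, Z), mul(SZ, SSSZ)))))))
  step 12: S(S(S(add(Z, mul(SZ, add(add(Z, Z), mul(SZ, SSSZ)))))))
  step 13: S(S(S(mul(SZ, add(add(Z, Z), mul(SZ, SSSZ))))))
  step 14: S(S(S(add(add(add(Z, Z), mul(SZ, SSSZ)), mul(Z, add(add(Z, Z), mul(SZ, SSSZ)))))))
  step 15: S(S(S(add(add(Z, mul(SZ, SSSZ)), mul(Z, add(add(Z, Z), mul(SZ, SSSZ)))))))
  step 16: S(S(S(add(mul(SZ, SSSZ), mul(Z, add(add(Z, Z), mul(SZ, SSSZ)))))))
  step 17: S(S(S(add(add(SSSZ, mul(Z, SSSZ)), mul(Z, add(add(Z, Z), mul(SZ, SSSZ)))))))
  step 18: S(S(S(add(S(add(SSZ, mul(Z, SSSZ))), mul(Z, add(add(Z, Z), mul(SZ, SSSZ)))))))
  step 19: S(S(S(S(add(add(SSZ, mul(Z, SSSZ)), mul(Z, add(add(Z, Z), mul(SZ, SSSZ))))))))
  step 20: S(S(S(S(add(S(add(SZ, mul(Z, SSSZ))), mul(Z, add(add(Z, Z), mul(SZ, SSSZ))))))))
  step 21: S(S(S(S(S(add(add(SZ, mul(Z, SSSZ)), mul(Z, add(add(Z, Z), mul(SZ, SSSZ)))))))))
  step 22: S(S(S(S(S(add(S(add(Z, mul(Z, SSSZ))), mul(Z, add(add(Z, Z), mul(SZ, SSSZ)))))))))
  step 23: S(S(S(S(S(S(add(add(Z, mul(Z, SSSZ)), mul(Z, add(add(Z, Z), mul(SZ, SSSZ))))))))))
  step 24: S(S(S(S(S(S(add(mul(Z, SSSZ), mul(Z, add(add(Z, Z), mul(SZ, SSSZ))))))))))
  step 25: S(S(S(S(S(S(add(Z, mul(Z, add(add(Z, Z), mul(SZ, SSSZ))))))))))
  step 26: S(S(S(S(S(S(mul(Z, add(add(Z, Z), mul(SZ, SSSZ)))))))))
  step 27: S^6(Z)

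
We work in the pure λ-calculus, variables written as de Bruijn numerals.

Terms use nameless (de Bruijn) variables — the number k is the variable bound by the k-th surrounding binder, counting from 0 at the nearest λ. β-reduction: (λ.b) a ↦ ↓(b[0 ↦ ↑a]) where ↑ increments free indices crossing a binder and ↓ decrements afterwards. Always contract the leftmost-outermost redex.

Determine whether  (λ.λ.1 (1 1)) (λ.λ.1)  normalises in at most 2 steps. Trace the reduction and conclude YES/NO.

  start: (λ.λ.1 (1 1)) (λ.λ.1)
  [1] λ.(λ.λ.1) ((λ.λ.1) (λ.λ.1))
  [2] λ.λ.(λ.λ.1) (λ.λ.1)

Answer: NO — after 2 steps the term is λ.λ.(λ.λ.1) (λ.λ.1), not yet normal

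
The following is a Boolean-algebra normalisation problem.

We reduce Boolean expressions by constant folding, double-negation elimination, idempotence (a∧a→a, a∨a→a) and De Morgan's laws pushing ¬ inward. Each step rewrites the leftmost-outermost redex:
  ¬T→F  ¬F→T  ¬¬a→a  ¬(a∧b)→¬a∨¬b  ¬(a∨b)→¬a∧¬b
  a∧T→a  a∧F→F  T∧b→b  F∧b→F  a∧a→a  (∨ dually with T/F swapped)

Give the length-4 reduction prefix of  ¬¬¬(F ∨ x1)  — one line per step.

  start: ¬¬¬(F ∨ x1)
  [1] ¬(F ∨ x1)
  [2] ¬F ∧ ¬x1
  [3] T ∧ ¬x1
  [4] ¬x1

Answer: after 4 steps: ¬x1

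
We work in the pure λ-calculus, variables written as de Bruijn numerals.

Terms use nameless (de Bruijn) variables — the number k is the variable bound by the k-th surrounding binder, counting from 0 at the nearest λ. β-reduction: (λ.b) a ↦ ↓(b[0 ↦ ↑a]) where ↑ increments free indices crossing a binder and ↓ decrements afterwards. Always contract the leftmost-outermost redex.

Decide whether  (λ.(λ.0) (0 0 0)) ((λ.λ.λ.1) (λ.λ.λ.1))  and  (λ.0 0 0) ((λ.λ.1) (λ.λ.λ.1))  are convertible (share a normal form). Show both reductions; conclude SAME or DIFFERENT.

Answer: SAME — A ⇓ λ.λ.1, B ⇓ λ.λ.1

Reduction:
Term A:
  start: (λ.(λ.0) (0 0 0)) ((λ.λ.λ.1) (λ.λ.λ.1))
  step 1: (λ.0) ((λ.λ.λ.1) (λ.λ.λ.1) ((λ.λ.λ.1) (λ.λ.λ.1)) ((λ.λ.λ.1) (λ.λ.λ.1)))
  step 2: (λ.λ.λ.1) (λ.λ.λ.1) ((λ.λ.λ.1) (λ.λ.λ.1)) ((λ.λ.λ.1) (λ.λ.λ.1))
  step 3: (λ.λ.1) ((λ.λ.λ.1) (λ.λ.λ.1)) ((λ.λ.λ.1) (λ.λ.λ.1))
  step 4: (λ.(λ.λ.λ.1) (λ.λ.λ.1)) ((λ.λ.λ.1) (λ.λ.λ.1))
  step 5: (λ.λ.λ.1) (λ.λ.λ.1)
  step 6: λ.λ.1

Term B:
  start: (λ.0 0 0) ((λ.λ.1) (λ.λ.λ.1))
  step 1: (λ.λ.1) (λ.λ.λ.1) ((λ.λ.1) (λ.λ.λ.1)) ((λ.λ.1) (λ.λ.λ.1))
  step 2: (λ.λ.λ.λ.1) ((λ.λ.1) (λ.λ.λ.1)) ((λ.λ.1) (λ.λ.λ.1))
  step 3: (λ.λ.λ.1) ((λ.λ.1) (λ.λ.λ.1))
  step 4: λ.λ.1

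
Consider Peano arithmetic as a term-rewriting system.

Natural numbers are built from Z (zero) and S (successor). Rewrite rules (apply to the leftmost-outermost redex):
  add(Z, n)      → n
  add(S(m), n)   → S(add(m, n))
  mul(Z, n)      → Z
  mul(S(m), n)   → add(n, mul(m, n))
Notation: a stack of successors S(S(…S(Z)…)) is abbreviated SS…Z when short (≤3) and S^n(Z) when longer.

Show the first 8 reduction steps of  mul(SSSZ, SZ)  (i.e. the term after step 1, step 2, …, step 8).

Answer: after 8 steps: S(S(S(add(Z, mul(Z, SZ)))))

Working:
  start: mul(SSSZ, SZ)
  [1] add(SZ, mul(SSZ, SZ))
  [2] S(add(Z, mul(SSZ, SZ)))
  [3] S(mul(SSZ, SZ))
  [4] S(add(SZ, mul(SZ, SZ)))
  [5] S(S(add(Z, mul(SZ, SZ))))
  [6] S(S(mul(SZ, SZ)))
  [7] S(S(add(SZ, mul(Z, SZ))))
  [8] S(S(S(add(Z, mul(Z, SZ)))))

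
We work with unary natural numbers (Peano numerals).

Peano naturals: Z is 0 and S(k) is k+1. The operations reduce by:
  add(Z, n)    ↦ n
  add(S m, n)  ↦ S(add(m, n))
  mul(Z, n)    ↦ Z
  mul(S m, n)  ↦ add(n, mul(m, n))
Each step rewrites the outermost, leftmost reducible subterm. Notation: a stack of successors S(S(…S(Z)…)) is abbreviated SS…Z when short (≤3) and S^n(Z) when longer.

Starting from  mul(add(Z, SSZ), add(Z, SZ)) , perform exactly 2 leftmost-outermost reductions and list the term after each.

Answer: after 2 steps: add(add(Z, SZ), mul(SZ, add(Z, SZ)))

Reduction:
  start: mul(add(Z, SSZ), add(Z, SZ))
  →1  mul(SSZ, add(Z, SZ))
  →2  add(add(Z, SZ), mul(SZ, add(Z, SZ)))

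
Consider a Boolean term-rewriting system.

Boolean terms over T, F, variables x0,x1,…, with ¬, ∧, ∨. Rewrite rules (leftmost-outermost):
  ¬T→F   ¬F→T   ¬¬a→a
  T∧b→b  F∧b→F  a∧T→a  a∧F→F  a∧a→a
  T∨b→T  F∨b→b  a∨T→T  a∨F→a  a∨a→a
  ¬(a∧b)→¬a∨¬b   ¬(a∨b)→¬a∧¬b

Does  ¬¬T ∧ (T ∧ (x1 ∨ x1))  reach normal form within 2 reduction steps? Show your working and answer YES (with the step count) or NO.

Answer: NO — after 2 steps the term is T ∧ (x1 ∨ x1), not yet normal

Derivation:
  start: ¬¬T ∧ (T ∧ (x1 ∨ x1))
  [1] T ∧ (T ∧ (x1 ∨ x1))
  [2] T ∧ (x1 ∨ x1)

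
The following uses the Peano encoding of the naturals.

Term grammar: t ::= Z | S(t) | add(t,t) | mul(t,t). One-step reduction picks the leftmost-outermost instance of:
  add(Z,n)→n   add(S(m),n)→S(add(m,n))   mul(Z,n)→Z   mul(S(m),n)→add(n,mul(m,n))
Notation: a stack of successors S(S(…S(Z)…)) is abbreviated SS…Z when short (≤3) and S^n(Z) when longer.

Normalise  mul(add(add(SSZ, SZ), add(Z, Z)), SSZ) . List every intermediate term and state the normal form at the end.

Answer: normal form = S^6(Z)  (in 21 steps)

Reduction:
  start: mul(add(add(SSZ, SZ), add(Z, Z)), SSZ)
  [1] mul(add(S(add(SZ, SZ)), add(Z, Z)), SSZ)
  [2] mul(S(add(add(SZ, SZ), add(Z, Z))), SSZ)
  [3] add(SSZ, mul(add(add(SZ, SZ), add(Z, Z)), SSZ))
  [4] S(add(SZ, mul(add(add(SZ, SZ), add(Z, Z)), SSZ)))
  [5] S(S(add(Z, mul(add(add(SZ, SZ), add(Z, Z)), SSZ))))
  [6] S(S(mul(add(add(SZ, SZ), add(Z, Z)), SSZ)))
  [7] S(S(mul(add(S(add(Z, SZ)), add(Z, Z)), SSZ)))
  [8] S(S(mul(S(add(add(Z, SZ), add(Z, Z))), SSZ)))
  [9] S(S(add(SSZ, mul(add(add(Z, SZ), add(Z, Z)), SSZ))))
  [10] S(S(S(add(SZ, mul(add(add(Z, SZ), add(Z, Z)), SSZ)))))
  [11] S(S(S(S(add(Z, mul(add(add(Z, SZ), add(Z, Z)), SSZ))))))
  [12] S(S(S(S(mul(add(add(Z, SZ), add(Z, Z)), SSZ)))))
  [13] S(S(S(S(mul(add(SZ, add(Z, Z)), SSZ)))))
  [14] S(S(S(S(mul(S(add(Z, add(Z, Z))), SSZ)))))
  [15] S(S(S(S(add(SSZ, mul(add(Z, add(Z, Z)), SSZ))))))
  [16] S(S(S(S(S(add(SZ, mul(add(Z, add(Z, Z)), SSZ)))))))
  [17] S(S(S(S(S(S(add(Z, mul(add(Z, add(Z, Z)), SSZ))))))))
  [18] S(S(S(S(S(S(mul(add(Z, add(Z, Z)), SSZ)))))))
  [19] S(S(S(S(S(S(mul(add(Z, Z), SSZ)))))))
  [20] S(S(S(S(S(S(mul(Z, SSZ)))))))
  [21] S^6(Z)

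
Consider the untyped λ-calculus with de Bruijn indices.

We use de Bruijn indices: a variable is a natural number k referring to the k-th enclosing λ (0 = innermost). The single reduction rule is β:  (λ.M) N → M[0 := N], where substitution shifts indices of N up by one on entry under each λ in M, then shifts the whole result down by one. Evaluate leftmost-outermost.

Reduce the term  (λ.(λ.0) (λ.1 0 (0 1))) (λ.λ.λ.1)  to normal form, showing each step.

  start: (λ.(λ.0) (λ.1 0 (0 1))) (λ.λ.λ.1)
  →1  (λ.0) (λ.(λ.λ.λ.1) 0 (0 (λ.λ.λ.1)))
  →2  λ.(λ.λ.λ.1) 0 (0 (λ.λ.λ.1))
  →3  λ.(λ.λ.1) (0 (λ.λ.λ.1))
  →4  λ.λ.1 (λ.λ.λ.1)

Answer: normal form = λ.λ.1 (λ.λ.λ.1)  (in 4 steps)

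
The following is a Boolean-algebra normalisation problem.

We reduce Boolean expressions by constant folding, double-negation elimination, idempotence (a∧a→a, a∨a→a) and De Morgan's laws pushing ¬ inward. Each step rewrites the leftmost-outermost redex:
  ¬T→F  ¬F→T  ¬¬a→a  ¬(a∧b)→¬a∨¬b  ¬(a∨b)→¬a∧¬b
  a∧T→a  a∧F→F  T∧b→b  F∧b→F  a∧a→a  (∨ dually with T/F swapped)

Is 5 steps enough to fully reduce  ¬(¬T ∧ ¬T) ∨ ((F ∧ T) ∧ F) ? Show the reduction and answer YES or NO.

  start: ¬(¬T ∧ ¬T) ∨ ((F ∧ T) ∧ F)
  step 1: (¬¬T ∨ ¬¬T) ∨ ((F ∧ T) ∧ F)
  step 2: ¬¬T ∨ ((F ∧ T) ∧ F)
  step 3: T ∨ ((F ∧ T) ∧ F)
  step 4: T

Answer: YES — reaches normal form T in 4 ≤ 5 steps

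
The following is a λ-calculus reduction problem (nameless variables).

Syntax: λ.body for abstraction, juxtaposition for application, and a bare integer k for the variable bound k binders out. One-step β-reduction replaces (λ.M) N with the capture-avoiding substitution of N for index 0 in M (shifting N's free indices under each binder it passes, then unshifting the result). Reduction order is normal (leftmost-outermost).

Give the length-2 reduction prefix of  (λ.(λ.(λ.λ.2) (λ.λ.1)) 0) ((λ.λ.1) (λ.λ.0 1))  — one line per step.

Answer: after 2 steps: (λ.λ.(λ.λ.1) (λ.λ.0 1)) (λ.λ.1)

Derivation:
  start: (λ.(λ.(λ.λ.2) (λ.λ.1)) 0) ((λ.λ.1) (λ.λ.0 1))
  [1] (λ.(λ.λ.2) (λ.λ.1)) ((λ.λ.1) (λ.λ.0 1))
  [2] (λ.λ.(λ.λ.1) (λ.λ.0 1)) (λ.λ.1)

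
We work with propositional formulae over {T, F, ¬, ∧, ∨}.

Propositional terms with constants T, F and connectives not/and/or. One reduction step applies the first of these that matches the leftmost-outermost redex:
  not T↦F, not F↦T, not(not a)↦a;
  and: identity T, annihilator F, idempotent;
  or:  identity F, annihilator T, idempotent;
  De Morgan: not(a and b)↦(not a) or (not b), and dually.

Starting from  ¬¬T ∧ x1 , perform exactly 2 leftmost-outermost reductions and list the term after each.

  start: ¬¬T ∧ x1
  →1  T ∧ x1
  →2  x1

Answer: after 2 steps: x1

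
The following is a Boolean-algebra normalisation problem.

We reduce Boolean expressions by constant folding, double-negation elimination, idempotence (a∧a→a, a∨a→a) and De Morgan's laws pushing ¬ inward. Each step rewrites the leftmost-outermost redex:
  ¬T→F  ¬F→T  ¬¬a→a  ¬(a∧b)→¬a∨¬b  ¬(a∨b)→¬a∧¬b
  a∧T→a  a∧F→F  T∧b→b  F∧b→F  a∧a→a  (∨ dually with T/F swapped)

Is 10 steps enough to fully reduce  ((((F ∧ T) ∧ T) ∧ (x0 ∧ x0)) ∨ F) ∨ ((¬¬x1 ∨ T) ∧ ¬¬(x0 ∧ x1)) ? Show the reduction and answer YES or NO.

  start: ((((F ∧ T) ∧ T) ∧ (x0 ∧ x0)) ∨ F) ∨ ((¬¬x1 ∨ T) ∧ ¬¬(x0 ∧ x1))
  [1] (((F ∧ T) ∧ T) ∧ (x0 ∧ x0)) ∨ ((¬¬x1 ∨ T) ∧ ¬¬(x0 ∧ x1))
  [2] ((F ∧ T) ∧ (x0 ∧ x0)) ∨ ((¬¬x1 ∨ T) ∧ ¬¬(x0 ∧ x1))
  [3] (F ∧ (x0 ∧ x0)) ∨ ((¬¬x1 ∨ T) ∧ ¬¬(x0 ∧ x1))
  [4] F ∨ ((¬¬x1 ∨ T) ∧ ¬¬(x0 ∧ x1))
  [5] (¬¬x1 ∨ T) ∧ ¬¬(x0 ∧ x1)
  [6] T ∧ ¬¬(x0 ∧ x1)
  [7] ¬¬(x0 ∧ x1)
  [8] x0 ∧ x1

Answer: YES — reaches normal form x0 ∧ x1 in 8 ≤ 10 steps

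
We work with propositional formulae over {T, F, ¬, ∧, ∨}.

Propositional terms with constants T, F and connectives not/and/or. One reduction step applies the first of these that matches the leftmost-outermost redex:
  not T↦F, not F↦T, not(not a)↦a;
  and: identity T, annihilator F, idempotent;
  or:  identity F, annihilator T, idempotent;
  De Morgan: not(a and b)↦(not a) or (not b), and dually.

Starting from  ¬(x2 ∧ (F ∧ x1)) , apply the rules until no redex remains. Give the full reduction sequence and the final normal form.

  start: ¬(x2 ∧ (F ∧ x1))
  →1  ¬x2 ∨ ¬(F ∧ x1)
  →2  ¬x2 ∨ (¬F ∨ ¬x1)
  →3  ¬x2 ∨ (T ∨ ¬x1)
  →4  ¬x2 ∨ T
  →5  T

Answer: normal form = T  (in 5 steps)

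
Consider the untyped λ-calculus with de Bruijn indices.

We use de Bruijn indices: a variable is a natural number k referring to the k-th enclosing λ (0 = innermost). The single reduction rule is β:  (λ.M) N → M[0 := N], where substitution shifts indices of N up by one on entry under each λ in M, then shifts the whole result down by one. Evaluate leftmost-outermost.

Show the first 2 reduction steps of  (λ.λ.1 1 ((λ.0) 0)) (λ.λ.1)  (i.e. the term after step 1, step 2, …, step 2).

Answer: after 2 steps: λ.(λ.λ.λ.1) ((λ.0) 0)

Working:
  start: (λ.λ.1 1 ((λ.0) 0)) (λ.λ.1)
  [1] λ.(λ.λ.1) (λ.λ.1) ((λ.0) 0)
  [2] λ.(λ.λ.λ.1) ((λ.0) 0)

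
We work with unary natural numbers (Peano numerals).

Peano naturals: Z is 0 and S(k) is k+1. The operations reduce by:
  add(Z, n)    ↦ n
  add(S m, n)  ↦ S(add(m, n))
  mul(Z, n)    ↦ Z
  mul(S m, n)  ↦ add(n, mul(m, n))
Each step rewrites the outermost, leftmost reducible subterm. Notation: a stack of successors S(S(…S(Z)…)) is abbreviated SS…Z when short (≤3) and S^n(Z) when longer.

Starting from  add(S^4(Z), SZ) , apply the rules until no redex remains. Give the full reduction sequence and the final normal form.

Answer: normal form = S^5(Z)  (in 5 steps)

Derivation:
  start: add(S^4(Z), SZ)
  step 1: S(add(SSSZ, SZ))
  step 2: S(S(add(SSZ, SZ)))
  step 3: S(S(S(add(SZ, SZ))))
  step 4: S(S(S(S(add(Z, SZ)))))
  step 5: S^5(Z)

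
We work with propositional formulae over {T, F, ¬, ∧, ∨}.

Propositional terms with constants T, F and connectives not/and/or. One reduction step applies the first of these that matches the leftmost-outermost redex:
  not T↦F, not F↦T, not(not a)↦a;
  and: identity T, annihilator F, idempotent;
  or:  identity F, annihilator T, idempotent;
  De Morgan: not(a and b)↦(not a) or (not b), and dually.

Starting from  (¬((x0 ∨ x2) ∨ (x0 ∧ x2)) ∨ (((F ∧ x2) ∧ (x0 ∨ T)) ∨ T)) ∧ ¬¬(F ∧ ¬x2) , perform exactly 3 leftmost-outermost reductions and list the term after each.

  start: (¬((x0 ∨ x2) ∨ (x0 ∧ x2)) ∨ (((F ∧ x2) ∧ (x0 ∨ T)) ∨ T)) ∧ ¬¬(F ∧ ¬x2)
  →1  ((¬(x0 ∨ x2) ∧ ¬(x0 ∧ x2)) ∨ (((F ∧ x2) ∧ (x0 ∨ T)) ∨ T)) ∧ ¬¬(F ∧ ¬x2)
  →2  (((¬x0 ∧ ¬x2) ∧ ¬(x0 ∧ x2)) ∨ (((F ∧ x2) ∧ (x0 ∨ T)) ∨ T)) ∧ ¬¬(F ∧ ¬x2)
  →3  (((¬x0 ∧ ¬x2) ∧ (¬x0 ∨ ¬x2)) ∨ (((F ∧ x2) ∧ (x0 ∨ T)) ∨ T)) ∧ ¬¬(F ∧ ¬x2)

Answer: after 3 steps: (((¬x0 ∧ ¬x2) ∧ (¬x0 ∨ ¬x2)) ∨ (((F ∧ x2) ∧ (x0 ∨ T)) ∨ T)) ∧ ¬¬(F ∧ ¬x2)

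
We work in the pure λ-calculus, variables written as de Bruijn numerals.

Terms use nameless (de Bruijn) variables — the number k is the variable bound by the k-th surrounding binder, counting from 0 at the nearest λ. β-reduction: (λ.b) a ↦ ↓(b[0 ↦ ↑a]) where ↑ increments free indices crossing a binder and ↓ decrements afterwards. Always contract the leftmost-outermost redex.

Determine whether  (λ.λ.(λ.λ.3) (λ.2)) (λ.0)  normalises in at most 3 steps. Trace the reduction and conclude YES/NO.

Answer: YES — reaches normal form λ.λ.λ.0 in 2 ≤ 3 steps

Working:
  start: (λ.λ.(λ.λ.3) (λ.2)) (λ.0)
  step 1: λ.(λ.λ.λ.0) (λ.λ.0)
  step 2: λ.λ.λ.0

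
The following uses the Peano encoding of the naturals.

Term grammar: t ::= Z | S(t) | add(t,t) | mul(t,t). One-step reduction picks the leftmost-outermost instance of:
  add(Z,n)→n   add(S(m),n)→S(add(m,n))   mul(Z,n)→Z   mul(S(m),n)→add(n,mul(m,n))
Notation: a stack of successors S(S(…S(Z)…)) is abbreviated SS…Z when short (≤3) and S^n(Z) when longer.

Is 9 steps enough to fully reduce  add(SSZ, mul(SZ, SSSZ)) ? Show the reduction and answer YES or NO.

Answer: YES — reaches normal form S^5(Z) in 9 ≤ 9 steps

Derivation:
  start: add(SSZ, mul(SZ, SSSZ))
  [1] S(add(SZ, mul(SZ, SSSZ)))
  [2] S(S(add(Z, mul(SZ, SSSZ))))
  [3] S(S(mul(SZ, SSSZ)))
  [4] S(S(add(SSSZ, mul(Z, SSSZ))))
  [5] S(S(S(add(SSZ, mul(Z, SSSZ)))))
  [6] S(S(S(S(add(SZ, mul(Z, SSSZ))))))
  [7] S(S(S(S(S(add(Z, mul(Z, SSSZ)))))))
  [8] S(S(S(S(S(mul(Z, SSSZ))))))
  [9] S^5(Z)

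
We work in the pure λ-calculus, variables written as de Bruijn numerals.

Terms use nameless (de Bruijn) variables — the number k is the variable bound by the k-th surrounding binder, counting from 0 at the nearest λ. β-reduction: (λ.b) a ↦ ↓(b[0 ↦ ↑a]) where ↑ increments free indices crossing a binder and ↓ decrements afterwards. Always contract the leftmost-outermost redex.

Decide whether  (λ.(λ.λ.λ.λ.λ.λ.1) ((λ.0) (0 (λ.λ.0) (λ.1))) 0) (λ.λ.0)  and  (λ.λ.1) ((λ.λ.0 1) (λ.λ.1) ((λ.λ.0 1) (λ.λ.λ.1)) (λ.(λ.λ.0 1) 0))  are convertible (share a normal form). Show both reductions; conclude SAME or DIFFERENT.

Answer: SAME — A ⇓ λ.λ.λ.λ.1, B ⇓ λ.λ.λ.λ.1

Derivation:
Term A:
  start: (λ.(λ.λ.λ.λ.λ.λ.1) ((λ.0) (0 (λ.λ.0) (λ.1))) 0) (λ.λ.0)
  →1  (λ.λ.λ.λ.λ.λ.1) ((λ.0) ((λ.λ.0) (λ.λ.0) (λ.λ.λ.0))) (λ.λ.0)
  →2  (λ.λ.λ.λ.λ.1) (λ.λ.0)
  →3  λ.λ.λ.λ.1

Term B:
  start: (λ.λ.1) ((λ.λ.0 1) (λ.λ.1) ((λ.λ.0 1) (λ.λ.λ.1)) (λ.(λ.λ.0 1) 0))
  →1  λ.(λ.λ.0 1) (λ.λ.1) ((λ.λ.0 1) (λ.λ.λ.1)) (λ.(λ.λ.0 1) 0)
  →2  λ.(λ.0 (λ.λ.1)) ((λ.λ.0 1) (λ.λ.λ.1)) (λ.(λ.λ.0 1) 0)
  →3  λ.(λ.λ.0 1) (λ.λ.λ.1) (λ.λ.1) (λ.(λ.λ.0 1) 0)
  →4  λ.(λ.0 (λ.λ.λ.1)) (λ.λ.1) (λ.(λ.λ.0 1) 0)
  →5  λ.(λ.λ.1) (λ.λ.λ.1) (λ.(λ.λ.0 1) 0)
  →6  λ.(λ.λ.λ.λ.1) (λ.(λ.λ.0 1) 0)
  →7  λ.λ.λ.λ.1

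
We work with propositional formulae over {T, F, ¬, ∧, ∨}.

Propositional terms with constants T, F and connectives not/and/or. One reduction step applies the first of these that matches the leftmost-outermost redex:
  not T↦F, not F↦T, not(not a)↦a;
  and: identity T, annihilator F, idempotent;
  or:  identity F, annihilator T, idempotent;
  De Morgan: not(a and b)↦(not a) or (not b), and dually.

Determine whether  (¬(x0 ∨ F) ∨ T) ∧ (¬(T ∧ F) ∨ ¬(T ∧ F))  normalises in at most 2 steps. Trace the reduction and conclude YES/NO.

  start: (¬(x0 ∨ F) ∨ T) ∧ (¬(T ∧ F) ∨ ¬(T ∧ F))
  [1] T ∧ (¬(T ∧ F) ∨ ¬(T ∧ F))
  [2] ¬(T ∧ F) ∨ ¬(T ∧ F)

Answer: NO — after 2 steps the term is ¬(T ∧ F) ∨ ¬(T ∧ F), not yet normal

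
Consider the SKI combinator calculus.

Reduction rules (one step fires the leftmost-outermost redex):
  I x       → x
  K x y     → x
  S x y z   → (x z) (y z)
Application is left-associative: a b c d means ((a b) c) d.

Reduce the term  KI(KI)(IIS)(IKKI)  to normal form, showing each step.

  start: KI(KI)(IIS)(IKKI)
  step 1: I(IIS)(IKKI)
  step 2: IIS(IKKI)
  step 3: IS(IKKI)
  step 4: S(IKKI)
  step 5: S(KKI)
  step 6: SK

Answer: normal form = SK  (in 6 steps)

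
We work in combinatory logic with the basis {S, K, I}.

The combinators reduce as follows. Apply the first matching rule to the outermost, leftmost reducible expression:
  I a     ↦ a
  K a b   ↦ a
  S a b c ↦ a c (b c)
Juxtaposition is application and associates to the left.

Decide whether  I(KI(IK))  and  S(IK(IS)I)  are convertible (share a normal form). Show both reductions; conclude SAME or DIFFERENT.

Term A:
  start: I(KI(IK))
  →1  KI(IK)
  →2  I

Term B:
  start: S(IK(IS)I)
  →1  S(K(IS)I)
  →2  S(IS)
  →3  SS

Answer: DIFFERENT — A ⇓ I, B ⇓ SS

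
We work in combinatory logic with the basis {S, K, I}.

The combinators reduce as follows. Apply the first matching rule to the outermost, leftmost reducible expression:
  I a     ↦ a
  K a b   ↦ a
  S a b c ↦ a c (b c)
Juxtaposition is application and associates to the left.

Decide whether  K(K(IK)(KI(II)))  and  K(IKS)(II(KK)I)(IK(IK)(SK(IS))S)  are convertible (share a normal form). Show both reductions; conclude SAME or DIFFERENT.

Answer: DIFFERENT — A ⇓ KK, B ⇓ S

Derivation:
Term A:
  start: K(K(IK)(KI(II)))
  step 1: K(IK)
  step 2: KK

Term B:
  start: K(IKS)(II(KK)I)(IK(IK)(SK(IS))S)
  step 1: IKS(IK(IK)(SK(IS))S)
  step 2: KS(IK(IK)(SK(IS))S)
  step 3: S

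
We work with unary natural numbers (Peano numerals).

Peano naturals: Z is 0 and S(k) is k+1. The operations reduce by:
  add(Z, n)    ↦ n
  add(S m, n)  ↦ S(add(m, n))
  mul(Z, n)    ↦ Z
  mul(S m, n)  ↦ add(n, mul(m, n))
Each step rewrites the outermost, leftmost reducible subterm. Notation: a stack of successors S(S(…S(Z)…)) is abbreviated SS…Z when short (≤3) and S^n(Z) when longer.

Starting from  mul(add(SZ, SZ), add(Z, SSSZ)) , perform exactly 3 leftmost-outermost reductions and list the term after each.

Answer: after 3 steps: add(SSSZ, mul(add(Z, SZ), add(Z, SSSZ)))

Working:
  start: mul(add(SZ, SZ), add(Z, SSSZ))
  step 1: mul(S(add(Z, SZ)), add(Z, SSSZ))
  step 2: add(add(Z, SSSZ), mul(add(Z, SZ), add(Z, SSSZ)))
  step 3: add(SSSZ, mul(add(Z, SZ), add(Z, SSSZ)))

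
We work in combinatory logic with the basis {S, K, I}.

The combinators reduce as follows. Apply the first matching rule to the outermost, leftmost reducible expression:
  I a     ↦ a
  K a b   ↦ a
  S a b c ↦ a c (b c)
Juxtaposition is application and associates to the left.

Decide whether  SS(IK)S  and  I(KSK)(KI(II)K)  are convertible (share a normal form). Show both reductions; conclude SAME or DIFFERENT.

Term A:
  start: SS(IK)S
  →1  SS(IKS)
  →2  SS(KS)

Term B:
  start: I(KSK)(KI(II)K)
  →1  KSK(KI(II)K)
  →2  S(KI(II)K)
  →3  S(IK)
  →4  SK

Answer: DIFFERENT — A ⇓ SS(KS), B ⇓ SK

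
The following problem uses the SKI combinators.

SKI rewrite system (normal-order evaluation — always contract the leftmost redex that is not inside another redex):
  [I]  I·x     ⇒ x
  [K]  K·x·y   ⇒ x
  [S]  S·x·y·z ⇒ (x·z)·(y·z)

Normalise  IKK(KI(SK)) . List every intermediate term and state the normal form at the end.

  start: IKK(KI(SK))
  step 1: KK(KI(SK))
  step 2: K

Answer: normal form = K  (in 2 steps)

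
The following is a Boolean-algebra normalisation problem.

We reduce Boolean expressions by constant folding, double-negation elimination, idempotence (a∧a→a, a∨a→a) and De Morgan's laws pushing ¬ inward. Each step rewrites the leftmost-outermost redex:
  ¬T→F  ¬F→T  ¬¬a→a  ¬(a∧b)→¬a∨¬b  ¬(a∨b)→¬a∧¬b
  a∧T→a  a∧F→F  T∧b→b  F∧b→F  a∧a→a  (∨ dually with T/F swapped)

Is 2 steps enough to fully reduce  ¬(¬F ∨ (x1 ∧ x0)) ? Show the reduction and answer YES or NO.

Answer: NO — after 2 steps the term is F ∧ ¬(x1 ∧ x0), not yet normal

Derivation:
  start: ¬(¬F ∨ (x1 ∧ x0))
  step 1: ¬¬F ∧ ¬(x1 ∧ x0)
  step 2: F ∧ ¬(x1 ∧ x0)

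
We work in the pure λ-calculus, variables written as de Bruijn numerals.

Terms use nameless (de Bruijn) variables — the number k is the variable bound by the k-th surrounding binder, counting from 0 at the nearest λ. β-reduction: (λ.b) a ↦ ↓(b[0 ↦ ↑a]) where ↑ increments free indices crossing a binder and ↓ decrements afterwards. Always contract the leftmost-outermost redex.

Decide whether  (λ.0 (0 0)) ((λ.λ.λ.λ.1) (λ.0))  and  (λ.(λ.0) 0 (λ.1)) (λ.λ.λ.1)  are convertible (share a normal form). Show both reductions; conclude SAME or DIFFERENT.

Answer: SAME — A ⇓ λ.λ.1, B ⇓ λ.λ.1

Working:
Term A:
  start: (λ.0 (0 0)) ((λ.λ.λ.λ.1) (λ.0))
  [1] (λ.λ.λ.λ.1) (λ.0) ((λ.λ.λ.λ.1) (λ.0) ((λ.λ.λ.λ.1) (λ.0)))
  [2] (λ.λ.λ.1) ((λ.λ.λ.λ.1) (λ.0) ((λ.λ.λ.λ.1) (λ.0)))
  [3] λ.λ.1

Term B:
  start: (λ.(λ.0) 0 (λ.1)) (λ.λ.λ.1)
  [1] (λ.0) (λ.λ.λ.1) (λ.λ.λ.λ.1)
  [2] (λ.λ.λ.1) (λ.λ.λ.λ.1)
  [3] λ.λ.1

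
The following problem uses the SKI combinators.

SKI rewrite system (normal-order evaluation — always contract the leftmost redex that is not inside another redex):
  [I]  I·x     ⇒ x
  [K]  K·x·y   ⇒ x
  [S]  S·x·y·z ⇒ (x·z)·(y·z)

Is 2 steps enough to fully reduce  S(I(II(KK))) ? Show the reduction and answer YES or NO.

Answer: NO — after 2 steps the term is S(I(KK)), not yet normal

Working:
  start: S(I(II(KK)))
  [1] S(II(KK))
  [2] S(I(KK))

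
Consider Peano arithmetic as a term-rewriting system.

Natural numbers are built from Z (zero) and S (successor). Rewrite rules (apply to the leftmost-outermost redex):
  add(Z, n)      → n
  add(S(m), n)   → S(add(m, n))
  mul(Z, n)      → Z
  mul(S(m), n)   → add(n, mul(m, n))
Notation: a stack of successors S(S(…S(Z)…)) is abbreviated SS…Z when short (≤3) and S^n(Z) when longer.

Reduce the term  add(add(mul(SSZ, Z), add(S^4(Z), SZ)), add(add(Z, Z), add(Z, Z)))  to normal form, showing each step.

Answer: normal form = S^5(Z)  (in 20 steps)

Derivation:
  start: add(add(mul(SSZ, Z), add(S^4(Z), SZ)), add(add(Z, Z), add(Z, Z)))
  →1  add(add(add(Z, mul(SZ, Z)), add(S^4(Z), SZ)), add(add(Z, Z), add(Z, Z)))
  →2  add(add(mul(SZ, Z), add(S^4(Z), SZ)), add(add(Z, Z), add(Z, Z)))
  →3  add(add(add(Z, mul(Z, Z)), add(S^4(Z), SZ)), add(add(Z, Z), add(Z, Z)))
  →4  add(add(mul(Z, Z), add(S^4(Z), SZ)), add(add(Z, Z), add(Z, Z)))
  →5  add(add(Z, add(S^4(Z), SZ)), add(add(Z, Z), add(Z, Z)))
  →6  add(add(S^4(Z), SZ), add(add(Z, Z), add(Z, Z)))
  →7  add(S(add(SSSZ, SZ)), add(add(Z, Z), add(Z, Z)))
  →8  S(add(add(SSSZ, SZ), add(add(Z, Z), add(Z, Z))))
  →9  S(add(S(add(SSZ, SZ)), add(add(Z, Z), add(Z, Z))))
  →10  S(S(add(add(SSZ, SZ), add(add(Z, Z), add(Z, Z)))))
  →11  S(S(add(S(add(SZ, SZ)), add(add(Z, Z), add(Z, Z)))))
  →12  S(S(S(add(add(SZ, SZ), add(add(Z, Z), add(Z, Z))))))
  →13  S(S(S(add(S(add(Z, SZ)), add(add(Z, Z), add(Z, Z))))))
  →14  S(S(S(S(add(add(Z, SZ), add(add(Z, Z), add(Z, Z)))))))
  →15  S(S(S(S(add(SZ, add(add(Z, Z), add(Z, Z)))))))
  →16  S(S(S(S(S(add(Z, add(add(Z, Z), add(Z, Z))))))))
  →17  S(S(S(S(S(add(add(Z, Z), add(Z, Z)))))))
  →18  S(S(S(S(S(add(Z, add(Z, Z)))))))
  →19  S(S(S(S(S(add(Z, Z))))))
  →20  S^5(Z)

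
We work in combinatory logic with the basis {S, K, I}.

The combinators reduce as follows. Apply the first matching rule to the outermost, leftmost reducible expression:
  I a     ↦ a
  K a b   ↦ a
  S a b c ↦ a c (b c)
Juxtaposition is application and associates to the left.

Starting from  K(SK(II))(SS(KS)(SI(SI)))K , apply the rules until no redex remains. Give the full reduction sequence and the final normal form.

Answer: normal form = K  (in 3 steps)

Reduction:
  start: K(SK(II))(SS(KS)(SI(SI)))K
  →1  SK(II)K
  →2  KK(IIK)
  →3  K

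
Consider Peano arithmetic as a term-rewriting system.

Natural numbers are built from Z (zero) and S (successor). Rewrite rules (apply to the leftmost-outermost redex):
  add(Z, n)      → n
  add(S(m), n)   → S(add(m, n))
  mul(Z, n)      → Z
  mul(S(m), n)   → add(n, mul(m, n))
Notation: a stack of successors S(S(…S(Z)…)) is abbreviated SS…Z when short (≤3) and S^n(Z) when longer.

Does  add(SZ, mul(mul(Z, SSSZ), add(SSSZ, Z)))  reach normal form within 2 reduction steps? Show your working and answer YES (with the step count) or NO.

  start: add(SZ, mul(mul(Z, SSSZ), add(SSSZ, Z)))
  step 1: S(add(Z, mul(mul(Z, SSSZ), add(SSSZ, Z))))
  step 2: S(mul(mul(Z, SSSZ), add(SSSZ, Z)))

Answer: NO — after 2 steps the term is S(mul(mul(Z, SSSZ), add(SSSZ, Z))), not yet normal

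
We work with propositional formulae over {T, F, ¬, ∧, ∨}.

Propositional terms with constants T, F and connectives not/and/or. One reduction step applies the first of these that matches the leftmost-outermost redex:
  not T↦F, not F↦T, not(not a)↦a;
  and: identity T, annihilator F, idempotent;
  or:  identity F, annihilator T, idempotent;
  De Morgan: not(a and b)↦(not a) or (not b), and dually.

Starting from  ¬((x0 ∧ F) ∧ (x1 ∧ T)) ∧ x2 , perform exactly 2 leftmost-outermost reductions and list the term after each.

  start: ¬((x0 ∧ F) ∧ (x1 ∧ T)) ∧ x2
  →1  (¬(x0 ∧ F) ∨ ¬(x1 ∧ T)) ∧ x2
  →2  ((¬x0 ∨ ¬F) ∨ ¬(x1 ∧ T)) ∧ x2

Answer: after 2 steps: ((¬x0 ∨ ¬F) ∨ ¬(x1 ∧ T)) ∧ x2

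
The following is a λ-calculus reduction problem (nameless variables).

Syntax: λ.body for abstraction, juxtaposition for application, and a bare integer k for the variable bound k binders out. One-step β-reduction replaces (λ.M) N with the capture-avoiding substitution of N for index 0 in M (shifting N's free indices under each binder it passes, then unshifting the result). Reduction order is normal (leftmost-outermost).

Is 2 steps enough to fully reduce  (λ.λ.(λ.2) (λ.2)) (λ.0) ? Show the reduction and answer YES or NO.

  start: (λ.λ.(λ.2) (λ.2)) (λ.0)
  →1  λ.(λ.λ.0) (λ.λ.0)
  →2  λ.λ.0

Answer: YES — reaches normal form λ.λ.0 in 2 ≤ 2 steps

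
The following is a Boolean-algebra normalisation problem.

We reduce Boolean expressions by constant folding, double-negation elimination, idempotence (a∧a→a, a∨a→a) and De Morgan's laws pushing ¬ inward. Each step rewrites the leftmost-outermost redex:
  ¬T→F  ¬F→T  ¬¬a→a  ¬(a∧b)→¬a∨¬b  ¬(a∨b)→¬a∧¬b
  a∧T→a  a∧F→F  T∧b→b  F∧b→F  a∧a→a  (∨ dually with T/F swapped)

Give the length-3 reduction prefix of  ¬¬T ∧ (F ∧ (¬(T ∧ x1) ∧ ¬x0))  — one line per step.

Answer: after 3 steps: F

Reduction:
  start: ¬¬T ∧ (F ∧ (¬(T ∧ x1) ∧ ¬x0))
  [1] T ∧ (F ∧ (¬(T ∧ x1) ∧ ¬x0))
  [2] F ∧ (¬(T ∧ x1) ∧ ¬x0)
  [3] F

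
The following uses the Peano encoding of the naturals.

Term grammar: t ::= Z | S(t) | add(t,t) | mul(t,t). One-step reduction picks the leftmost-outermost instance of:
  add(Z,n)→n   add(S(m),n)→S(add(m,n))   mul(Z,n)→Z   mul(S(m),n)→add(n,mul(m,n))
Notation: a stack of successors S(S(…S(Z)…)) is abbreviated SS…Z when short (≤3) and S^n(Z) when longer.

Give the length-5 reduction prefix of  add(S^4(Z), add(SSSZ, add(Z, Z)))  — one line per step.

Answer: after 5 steps: S(S(S(S(add(SSSZ, add(Z, Z))))))

Reduction:
  start: add(S^4(Z), add(SSSZ, add(Z, Z)))
  step 1: S(add(SSSZ, add(SSSZ, add(Z, Z))))
  step 2: S(S(add(SSZ, add(SSSZ, add(Z, Z)))))
  step 3: S(S(S(add(SZ, add(SSSZ, add(Z, Z))))))
  step 4: S(S(S(S(add(Z, add(SSSZ, add(Z, Z)))))))
  step 5: S(S(S(S(add(SSSZ, add(Z, Z))))))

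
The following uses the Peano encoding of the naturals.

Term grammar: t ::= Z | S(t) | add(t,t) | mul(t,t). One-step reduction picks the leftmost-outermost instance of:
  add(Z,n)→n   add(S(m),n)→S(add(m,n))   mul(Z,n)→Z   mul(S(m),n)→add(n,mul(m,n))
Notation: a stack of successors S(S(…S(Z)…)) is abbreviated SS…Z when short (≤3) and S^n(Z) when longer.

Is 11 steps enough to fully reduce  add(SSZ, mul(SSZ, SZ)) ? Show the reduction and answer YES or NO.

  start: add(SSZ, mul(SSZ, SZ))
  →1  S(add(SZ, mul(SSZ, SZ)))
  →2  S(S(add(Z, mul(SSZ, SZ))))
  →3  S(S(mul(SSZ, SZ)))
  →4  S(S(add(SZ, mul(SZ, SZ))))
  →5  S(S(S(add(Z, mul(SZ, SZ)))))
  →6  S(S(S(mul(SZ, SZ))))
  →7  S(S(S(add(SZ, mul(Z, SZ)))))
  →8  S(S(S(S(add(Z, mul(Z, SZ))))))
  →9  S(S(S(S(mul(Z, SZ)))))
  →10  S^4(Z)

Answer: YES — reaches normal form S^4(Z) in 10 ≤ 11 steps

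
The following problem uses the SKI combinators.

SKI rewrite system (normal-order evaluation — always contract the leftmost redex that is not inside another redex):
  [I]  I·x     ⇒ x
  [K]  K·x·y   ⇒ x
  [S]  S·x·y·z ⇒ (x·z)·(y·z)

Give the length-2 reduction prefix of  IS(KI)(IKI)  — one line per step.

  start: IS(KI)(IKI)
  →1  S(KI)(IKI)
  →2  S(KI)(KI)

Answer: after 2 steps: S(KI)(KI)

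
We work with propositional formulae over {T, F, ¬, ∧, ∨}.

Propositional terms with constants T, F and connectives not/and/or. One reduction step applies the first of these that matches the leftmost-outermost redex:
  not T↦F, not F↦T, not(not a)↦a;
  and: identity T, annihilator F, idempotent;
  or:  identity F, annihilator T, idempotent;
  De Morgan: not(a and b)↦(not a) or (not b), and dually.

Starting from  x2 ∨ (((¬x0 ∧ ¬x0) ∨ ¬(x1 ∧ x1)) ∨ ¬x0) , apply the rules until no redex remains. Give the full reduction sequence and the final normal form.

  start: x2 ∨ (((¬x0 ∧ ¬x0) ∨ ¬(x1 ∧ x1)) ∨ ¬x0)
  →1  x2 ∨ ((¬x0 ∨ ¬(x1 ∧ x1)) ∨ ¬x0)
  →2  x2 ∨ ((¬x0 ∨ (¬x1 ∨ ¬x1)) ∨ ¬x0)
  →3  x2 ∨ ((¬x0 ∨ ¬x1) ∨ ¬x0)

Answer: normal form = x2 ∨ ((¬x0 ∨ ¬x1) ∨ ¬x0)  (in 3 steps)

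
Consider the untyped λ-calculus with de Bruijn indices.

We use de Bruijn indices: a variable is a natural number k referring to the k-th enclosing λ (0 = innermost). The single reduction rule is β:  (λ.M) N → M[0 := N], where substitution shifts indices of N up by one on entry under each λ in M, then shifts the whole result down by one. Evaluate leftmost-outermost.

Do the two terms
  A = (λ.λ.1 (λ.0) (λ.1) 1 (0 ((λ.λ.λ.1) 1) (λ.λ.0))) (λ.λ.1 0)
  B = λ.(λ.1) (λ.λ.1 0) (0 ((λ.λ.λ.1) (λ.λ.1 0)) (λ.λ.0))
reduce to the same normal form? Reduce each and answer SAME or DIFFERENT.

Term A:
  start: (λ.λ.1 (λ.0) (λ.1) 1 (0 ((λ.λ.λ.1) 1) (λ.λ.0))) (λ.λ.1 0)
  →1  λ.(λ.λ.1 0) (λ.0) (λ.1) (λ.λ.1 0) (0 ((λ.λ.λ.1) (λ.λ.1 0)) (λ.λ.0))
  →2  λ.(λ.(λ.0) 0) (λ.1) (λ.λ.1 0) (0 ((λ.λ.λ.1) (λ.λ.1 0)) (λ.λ.0))
  →3  λ.(λ.0) (λ.1) (λ.λ.1 0) (0 ((λ.λ.λ.1) (λ.λ.1 0)) (λ.λ.0))
  →4  λ.(λ.1) (λ.λ.1 0) (0 ((λ.λ.λ.1) (λ.λ.1 0)) (λ.λ.0))
  →5  λ.0 (0 ((λ.λ.λ.1) (λ.λ.1 0)) (λ.λ.0))
  →6  λ.0 (0 (λ.λ.1) (λ.λ.0))

Term B:
  start: λ.(λ.1) (λ.λ.1 0) (0 ((λ.λ.λ.1) (λ.λ.1 0)) (λ.λ.0))
  →1  λ.0 (0 ((λ.λ.λ.1) (λ.λ.1 0)) (λ.λ.0))
  →2  λ.0 (0 (λ.λ.1) (λ.λ.0))

Answer: SAME — A ⇓ λ.0 (0 (λ.λ.1) (λ.λ.0)), B ⇓ λ.0 (0 (λ.λ.1) (λ.λ.0))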